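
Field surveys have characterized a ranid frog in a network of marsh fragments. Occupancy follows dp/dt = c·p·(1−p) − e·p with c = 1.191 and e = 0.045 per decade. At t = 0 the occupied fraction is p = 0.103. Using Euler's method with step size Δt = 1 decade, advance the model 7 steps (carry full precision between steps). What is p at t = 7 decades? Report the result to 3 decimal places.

Update rule: p ← p + [c·p·(1−p) − e·p]·Δt with Δt = 1.
t = 1: p = 0.10300 + (+0.10540) = 0.20840
t = 2: p = 0.20840 + (+0.18710) = 0.39551
t = 3: p = 0.39551 + (+0.26695) = 0.66245
t = 4: p = 0.66245 + (+0.23651) = 0.89896
t = 5: p = 0.89896 + (+0.06773) = 0.96669
t = 6: p = 0.96669 + (-0.00515) = 0.96154
t = 7: p = 0.96154 + (+0.00077) = 0.96231

0.962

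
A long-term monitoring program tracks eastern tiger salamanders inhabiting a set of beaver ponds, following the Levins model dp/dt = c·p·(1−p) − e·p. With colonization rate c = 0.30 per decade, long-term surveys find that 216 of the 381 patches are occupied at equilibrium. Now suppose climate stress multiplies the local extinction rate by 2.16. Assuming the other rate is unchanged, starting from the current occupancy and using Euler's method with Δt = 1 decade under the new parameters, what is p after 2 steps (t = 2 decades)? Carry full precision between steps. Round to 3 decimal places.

0.421

Observed p* = 216/381 = 0.56693.
Balance c(1−p*) = e gives e = 0.30×(1 − 0.56693) = 0.12992.
Starting from p₀ = 0.56693; update p ← p + (dp/dt)·Δt with the new parameters.
p: 0.56693 → 0.48149  (Δp = -0.08544)
p: 0.48149 → 0.42127  (Δp = -0.06022)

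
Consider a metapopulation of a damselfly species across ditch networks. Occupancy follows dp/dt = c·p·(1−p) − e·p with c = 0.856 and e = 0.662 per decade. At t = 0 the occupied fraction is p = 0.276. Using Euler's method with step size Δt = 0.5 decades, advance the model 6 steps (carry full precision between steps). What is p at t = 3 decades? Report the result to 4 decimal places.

Update rule: p ← p + [c·p·(1−p) − e·p]·Δt with Δt = 0.5.
  1  |  dp/dt·Δt = -0.005831  |  p_1 = 0.270169
  2  |  dp/dt·Δt = -0.005034  |  p_2 = 0.265135
  3  |  dp/dt·Δt = -0.004369  |  p_3 = 0.260766
  4  |  dp/dt·Δt = -0.003809  |  p_4 = 0.256957
  5  |  dp/dt·Δt = -0.003335  |  p_5 = 0.253622
  6  |  dp/dt·Δt = -0.002929  |  p_6 = 0.250693

0.2507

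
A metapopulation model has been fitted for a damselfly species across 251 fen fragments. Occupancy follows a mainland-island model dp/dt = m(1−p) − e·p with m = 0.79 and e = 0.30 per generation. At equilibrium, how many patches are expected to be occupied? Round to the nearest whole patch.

182

p* = m/(m+e) = 0.79/1.0900 = 0.7248.
Expected occupied patches = N × p* = 251 × 0.7248 = 181.92 ≈ 182.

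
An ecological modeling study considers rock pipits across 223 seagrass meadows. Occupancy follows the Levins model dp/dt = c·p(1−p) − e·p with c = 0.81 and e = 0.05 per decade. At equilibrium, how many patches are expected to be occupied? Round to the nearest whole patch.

209

p* = 1 − e/c = 1 − 0.05/0.81 = 0.9383.
Expected occupied patches = N × p* = 223 × 0.9383 = 209.23 ≈ 209.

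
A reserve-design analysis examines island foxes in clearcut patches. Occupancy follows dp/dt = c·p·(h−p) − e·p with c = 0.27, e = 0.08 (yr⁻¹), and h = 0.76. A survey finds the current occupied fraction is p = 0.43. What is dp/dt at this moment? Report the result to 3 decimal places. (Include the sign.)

Colonization term: c·p·(h−p) = 0.27×0.43×0.3300 = 0.03831.
Extinction term: e·p = 0.03440.
dp/dt = 0.03831 − 0.03440 = 0.00391.

0.004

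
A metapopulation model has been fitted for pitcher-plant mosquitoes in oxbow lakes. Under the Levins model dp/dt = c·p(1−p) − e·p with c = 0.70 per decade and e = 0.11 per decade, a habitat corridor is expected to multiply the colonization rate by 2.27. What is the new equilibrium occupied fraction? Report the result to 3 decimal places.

0.931

Before: p* = 1 − 0.11/0.70 = 0.8429.
After the change, c = 1.589, e = 0.11, so p* = 1 − 0.11/1.589 = 0.9308.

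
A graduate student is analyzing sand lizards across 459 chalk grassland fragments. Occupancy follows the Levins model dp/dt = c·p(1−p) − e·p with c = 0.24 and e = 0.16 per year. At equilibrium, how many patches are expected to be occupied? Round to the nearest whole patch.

153

p* = 1 − e/c = 1 − 0.16/0.24 = 0.3333.
Expected occupied patches = N × p* = 459 × 0.3333 = 153.00 ≈ 153.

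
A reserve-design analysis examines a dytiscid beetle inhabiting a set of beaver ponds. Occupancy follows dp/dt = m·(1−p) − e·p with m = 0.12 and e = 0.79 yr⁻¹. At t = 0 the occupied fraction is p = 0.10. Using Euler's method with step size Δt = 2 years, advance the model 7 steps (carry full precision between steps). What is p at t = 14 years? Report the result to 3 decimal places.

Update rule: p ← p + [m·(1−p) − e·p]·Δt with Δt = 2.
step 1: Δp = +0.05800, p = 0.15800
step 2: Δp = -0.04756, p = 0.11044
step 3: Δp = +0.03900, p = 0.14944
step 4: Δp = -0.03198, p = 0.11746
step 5: Δp = +0.02622, p = 0.14368
step 6: Δp = -0.02150, p = 0.12218
step 7: Δp = +0.01763, p = 0.13981

0.140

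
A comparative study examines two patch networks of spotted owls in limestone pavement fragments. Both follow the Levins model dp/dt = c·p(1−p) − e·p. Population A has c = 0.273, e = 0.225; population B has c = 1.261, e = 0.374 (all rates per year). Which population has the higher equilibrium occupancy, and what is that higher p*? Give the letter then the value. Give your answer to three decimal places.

A: p*_A = 1 − 0.225/0.273 = 0.1758.
B: p*_B = 1 − 0.374/1.261 = 0.7034.
B is higher at 0.7034.

B, 0.703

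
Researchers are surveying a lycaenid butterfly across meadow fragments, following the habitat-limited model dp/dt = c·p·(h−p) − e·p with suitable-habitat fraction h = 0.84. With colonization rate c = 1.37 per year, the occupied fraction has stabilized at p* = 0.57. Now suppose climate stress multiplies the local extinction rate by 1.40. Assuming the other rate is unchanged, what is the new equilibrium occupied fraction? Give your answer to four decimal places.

0.4620

Balance c(h−p*) = e gives e = 1.37×(0.84 − 0.57000) = 0.36990.
New p* = 0.84 − e/c = 0.84 − 0.51786/1.37000 = 0.46200.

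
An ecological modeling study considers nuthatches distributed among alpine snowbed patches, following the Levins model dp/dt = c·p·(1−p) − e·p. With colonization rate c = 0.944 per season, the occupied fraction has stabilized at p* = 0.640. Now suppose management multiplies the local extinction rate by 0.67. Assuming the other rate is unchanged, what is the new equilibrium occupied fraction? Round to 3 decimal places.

0.759

Balance c(1−p*) = e gives e = 0.944×(1 − 0.64000) = 0.33984.
New p* = 1 − e/c = 1 − 0.22769/0.94400 = 0.75880.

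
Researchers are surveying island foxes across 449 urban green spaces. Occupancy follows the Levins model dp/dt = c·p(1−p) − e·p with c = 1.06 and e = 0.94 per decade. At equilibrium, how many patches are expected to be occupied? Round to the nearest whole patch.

51

p* = 1 − e/c = 1 − 0.94/1.06 = 0.1132.
Expected occupied patches = N × p* = 449 × 0.1132 = 50.83 ≈ 51.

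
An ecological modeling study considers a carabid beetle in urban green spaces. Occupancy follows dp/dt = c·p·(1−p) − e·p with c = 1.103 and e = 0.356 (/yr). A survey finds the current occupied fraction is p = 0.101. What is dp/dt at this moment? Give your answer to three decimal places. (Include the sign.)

0.064

Colonization term: c·p·(1−p) = 1.103×0.101×0.8990 = 0.10015.
Extinction term: e·p = 0.03596.
dp/dt = 0.10015 − 0.03596 = 0.06420.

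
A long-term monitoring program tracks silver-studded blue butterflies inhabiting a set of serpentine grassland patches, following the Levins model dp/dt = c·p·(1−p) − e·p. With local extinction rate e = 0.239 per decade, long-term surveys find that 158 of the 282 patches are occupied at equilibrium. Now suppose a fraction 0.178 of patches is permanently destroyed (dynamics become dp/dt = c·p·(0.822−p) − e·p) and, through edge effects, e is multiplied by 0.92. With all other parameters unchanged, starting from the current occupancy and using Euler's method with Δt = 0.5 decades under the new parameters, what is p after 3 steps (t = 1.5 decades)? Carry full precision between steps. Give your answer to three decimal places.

Observed p* = 158/282 = 0.56028.
Balance c(1−p*) = e gives c = e/(1 − 0.56028) = 0.239/0.43972 = 0.54353.
Starting from p₀ = 0.56028; update p ← p + (dp/dt)·Δt with the new parameters.
p: 0.56028 → 0.53854  (Δp = -0.02175)
p: 0.53854 → 0.52082  (Δp = -0.01772)
p: 0.52082 → 0.50619  (Δp = -0.01463)

0.506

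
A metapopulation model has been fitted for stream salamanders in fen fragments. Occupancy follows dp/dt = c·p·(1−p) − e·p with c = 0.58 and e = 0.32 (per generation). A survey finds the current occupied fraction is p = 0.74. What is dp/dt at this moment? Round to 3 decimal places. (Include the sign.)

Colonization term: c·p·(1−p) = 0.58×0.74×0.2600 = 0.11159.
Extinction term: e·p = 0.23680.
dp/dt = 0.11159 − 0.23680 = -0.12521.

-0.125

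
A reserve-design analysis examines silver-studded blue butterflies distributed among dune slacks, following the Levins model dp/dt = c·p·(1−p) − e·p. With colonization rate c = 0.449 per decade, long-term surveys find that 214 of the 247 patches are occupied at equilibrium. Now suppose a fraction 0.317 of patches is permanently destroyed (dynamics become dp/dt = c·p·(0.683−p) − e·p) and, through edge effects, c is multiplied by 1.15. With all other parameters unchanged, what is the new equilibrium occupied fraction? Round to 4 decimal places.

Observed p* = 214/247 = 0.86640.
Balance c(1−p*) = e gives e = 0.449×(1 − 0.86640) = 0.05999.
New p* = 0.683 − e/c = 0.683 − 0.05999/0.51635 = 0.56682.

0.5668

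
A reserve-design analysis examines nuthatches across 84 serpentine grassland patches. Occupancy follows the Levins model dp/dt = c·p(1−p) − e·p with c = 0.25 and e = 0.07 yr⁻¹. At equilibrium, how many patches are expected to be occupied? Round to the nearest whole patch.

60

p* = 1 − e/c = 1 − 0.07/0.25 = 0.7200.
Expected occupied patches = N × p* = 84 × 0.7200 = 60.48 ≈ 60.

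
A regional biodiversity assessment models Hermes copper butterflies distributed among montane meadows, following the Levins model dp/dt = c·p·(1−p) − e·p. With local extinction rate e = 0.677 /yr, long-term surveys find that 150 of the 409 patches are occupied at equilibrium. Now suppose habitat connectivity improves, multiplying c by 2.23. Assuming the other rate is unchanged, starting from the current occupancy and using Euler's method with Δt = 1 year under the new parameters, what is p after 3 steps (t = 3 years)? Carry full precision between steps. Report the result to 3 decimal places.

Observed p* = 150/409 = 0.36675.
Balance c(1−p*) = e gives c = e/(1 − 0.36675) = 0.677/0.63325 = 1.06908.
Starting from p₀ = 0.36675; update p ← p + (dp/dt)·Δt with the new parameters.
  1  |  dp/dt·Δt = +0.305395  |  p_1 = 0.672143
  2  |  dp/dt·Δt = +0.070327  |  p_2 = 0.742470
  3  |  dp/dt·Δt = -0.046800  |  p_3 = 0.695670

0.696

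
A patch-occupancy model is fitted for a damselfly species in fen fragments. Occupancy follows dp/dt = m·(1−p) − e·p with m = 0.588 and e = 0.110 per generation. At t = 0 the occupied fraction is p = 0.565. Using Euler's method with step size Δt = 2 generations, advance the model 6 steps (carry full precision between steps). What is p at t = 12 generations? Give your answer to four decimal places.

Update rule: p ← p + [m·(1−p) − e·p]·Δt with Δt = 2.
  1  |  dp/dt·Δt = +0.387260  |  p_1 = 0.952260
  2  |  dp/dt·Δt = -0.153355  |  p_2 = 0.798905
  3  |  dp/dt·Δt = +0.060729  |  p_3 = 0.859634
  4  |  dp/dt·Δt = -0.024049  |  p_4 = 0.835585
  5  |  dp/dt·Δt = +0.009523  |  p_5 = 0.845108
  6  |  dp/dt·Δt = -0.003771  |  p_6 = 0.841337

0.8413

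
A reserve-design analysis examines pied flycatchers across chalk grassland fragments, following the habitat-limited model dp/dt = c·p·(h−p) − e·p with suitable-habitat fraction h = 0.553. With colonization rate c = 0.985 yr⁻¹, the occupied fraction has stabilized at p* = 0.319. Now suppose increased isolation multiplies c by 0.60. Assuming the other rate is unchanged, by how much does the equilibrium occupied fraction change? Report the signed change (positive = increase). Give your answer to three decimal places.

-0.156

Balance c(h−p*) = e gives e = 0.985×(0.553 − 0.31900) = 0.23049.
New p* = 0.553 − e/c = 0.553 − 0.23049/0.59100 = 0.16300.
Δp* = 0.16300 − 0.31900 = -0.15600.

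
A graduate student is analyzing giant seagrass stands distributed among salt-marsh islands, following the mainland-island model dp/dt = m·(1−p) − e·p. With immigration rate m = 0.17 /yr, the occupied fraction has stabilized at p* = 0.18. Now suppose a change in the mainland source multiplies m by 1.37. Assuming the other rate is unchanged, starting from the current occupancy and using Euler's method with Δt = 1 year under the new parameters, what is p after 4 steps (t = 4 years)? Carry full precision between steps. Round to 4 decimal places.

0.2312

Balance m(1−p*) = e·p* gives e = m(1−p*)/p* = 0.17×0.82000/0.18000 = 0.77444.
Starting from p₀ = 0.18000; update p ← p + (dp/dt)·Δt with the new parameters.
t = 1: p = 0.18000 + (+0.05158) = 0.23158
t = 2: p = 0.23158 + (-0.00038) = 0.23120
t = 3: p = 0.23120 + (+0.00000) = 0.23120
t = 4: p = 0.23120 + (-0.00000) = 0.23120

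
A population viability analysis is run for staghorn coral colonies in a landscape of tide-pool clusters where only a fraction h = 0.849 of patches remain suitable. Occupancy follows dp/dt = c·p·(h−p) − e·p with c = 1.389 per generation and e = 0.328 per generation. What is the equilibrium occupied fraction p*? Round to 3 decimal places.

0.613

Setting dp/dt = 0 and dividing by p* gives c·(h−p*) = e.
So p* = h − e/c = 0.849 − 0.328/1.389 = 0.849 − 0.2361 = 0.6129.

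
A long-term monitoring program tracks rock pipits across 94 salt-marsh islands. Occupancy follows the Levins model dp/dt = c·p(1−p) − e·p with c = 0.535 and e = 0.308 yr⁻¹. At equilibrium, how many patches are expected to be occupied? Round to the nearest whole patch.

40

p* = 1 − e/c = 1 − 0.308/0.535 = 0.4243.
Expected occupied patches = N × p* = 94 × 0.4243 = 39.88 ≈ 40.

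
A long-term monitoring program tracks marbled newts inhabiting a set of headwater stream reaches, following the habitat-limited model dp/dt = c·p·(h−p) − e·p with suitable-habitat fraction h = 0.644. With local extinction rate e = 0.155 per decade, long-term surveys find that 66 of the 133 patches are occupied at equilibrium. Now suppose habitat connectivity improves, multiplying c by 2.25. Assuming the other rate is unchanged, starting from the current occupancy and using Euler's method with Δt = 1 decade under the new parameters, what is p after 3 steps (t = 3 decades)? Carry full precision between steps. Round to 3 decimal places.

Observed p* = 66/133 = 0.49624.
Balance c(h−p*) = e gives c = e/(0.644 − 0.49624) = 0.155/0.14776 = 1.04900.
Starting from p₀ = 0.49624; update p ← p + (dp/dt)·Δt with the new parameters.
p: 0.49624 → 0.59239  (Δp = +0.09615)
p: 0.59239 → 0.57273  (Δp = -0.01966)
p: 0.57273 → 0.58030  (Δp = +0.00757)

0.580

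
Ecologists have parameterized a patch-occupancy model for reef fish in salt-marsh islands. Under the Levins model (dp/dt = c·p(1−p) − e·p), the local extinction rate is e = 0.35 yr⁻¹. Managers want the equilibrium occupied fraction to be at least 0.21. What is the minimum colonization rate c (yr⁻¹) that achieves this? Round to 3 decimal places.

0.443

p* = 1 − e/c ≥ 0.21 requires e/c ≤ 0.7900, i.e. c ≥ e/0.7900.
c_min = 0.35/0.7900 = 0.4430.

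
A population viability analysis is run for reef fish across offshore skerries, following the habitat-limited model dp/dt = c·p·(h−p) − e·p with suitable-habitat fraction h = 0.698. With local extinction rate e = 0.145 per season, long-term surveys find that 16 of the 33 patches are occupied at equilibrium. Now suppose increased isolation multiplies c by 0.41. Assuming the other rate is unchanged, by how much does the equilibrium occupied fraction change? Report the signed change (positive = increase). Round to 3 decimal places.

Observed p* = 16/33 = 0.48485.
Balance c(h−p*) = e gives c = e/(0.698 − 0.48485) = 0.145/0.21315 = 0.68027.
New p* = 0.698 − e/c = 0.698 − 0.14500/0.27891 = 0.17812.
Δp* = 0.17812 − 0.48485 = -0.30673.

-0.307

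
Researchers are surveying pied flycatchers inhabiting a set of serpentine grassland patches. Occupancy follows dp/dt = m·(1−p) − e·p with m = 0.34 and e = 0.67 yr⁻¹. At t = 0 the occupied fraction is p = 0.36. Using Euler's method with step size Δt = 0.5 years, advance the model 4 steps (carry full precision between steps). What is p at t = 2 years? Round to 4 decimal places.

Update rule: p ← p + [m·(1−p) − e·p]·Δt with Δt = 0.5.
step 1: Δp = -0.01180, p = 0.34820
step 2: Δp = -0.00584, p = 0.34236
step 3: Δp = -0.00289, p = 0.33947
step 4: Δp = -0.00143, p = 0.33804

0.3380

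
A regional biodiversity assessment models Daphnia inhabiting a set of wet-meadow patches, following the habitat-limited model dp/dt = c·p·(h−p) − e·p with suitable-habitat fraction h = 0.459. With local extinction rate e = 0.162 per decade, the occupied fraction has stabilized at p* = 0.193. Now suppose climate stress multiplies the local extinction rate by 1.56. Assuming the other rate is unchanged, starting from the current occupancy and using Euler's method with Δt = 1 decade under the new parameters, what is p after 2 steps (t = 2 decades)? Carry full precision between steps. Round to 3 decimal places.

Balance c(h−p*) = e gives c = e/(0.459 − 0.19300) = 0.162/0.26600 = 0.60902.
Starting from p₀ = 0.19300; update p ← p + (dp/dt)·Δt with the new parameters.
step 1: Δp = -0.01751, p = 0.17549
step 2: Δp = -0.01405, p = 0.16144

0.161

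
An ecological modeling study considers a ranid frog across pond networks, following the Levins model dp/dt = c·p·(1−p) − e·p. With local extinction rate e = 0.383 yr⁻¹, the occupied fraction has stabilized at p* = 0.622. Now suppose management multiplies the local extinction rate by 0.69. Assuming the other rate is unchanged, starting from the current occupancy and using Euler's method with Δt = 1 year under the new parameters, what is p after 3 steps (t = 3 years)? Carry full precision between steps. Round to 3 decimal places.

Balance c(1−p*) = e gives c = e/(1 − 0.62200) = 0.383/0.37800 = 1.01323.
Starting from p₀ = 0.62200; update p ← p + (dp/dt)·Δt with the new parameters.
step 1: Δp = +0.07385, p = 0.69585
step 2: Δp = +0.03055, p = 0.72640
step 3: Δp = +0.00941, p = 0.73581

0.736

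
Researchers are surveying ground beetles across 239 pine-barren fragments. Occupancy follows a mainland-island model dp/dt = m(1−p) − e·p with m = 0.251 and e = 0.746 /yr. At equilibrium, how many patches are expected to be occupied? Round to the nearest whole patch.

60

p* = m/(m+e) = 0.251/0.9970 = 0.2518.
Expected occupied patches = N × p* = 239 × 0.2518 = 60.17 ≈ 60.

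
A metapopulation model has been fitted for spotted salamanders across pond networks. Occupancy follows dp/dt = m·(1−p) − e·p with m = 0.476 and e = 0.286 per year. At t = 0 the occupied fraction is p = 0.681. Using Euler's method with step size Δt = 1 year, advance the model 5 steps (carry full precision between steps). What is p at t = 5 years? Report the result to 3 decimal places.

Update rule: p ← p + [m·(1−p) − e·p]·Δt with Δt = 1.
step 1: Δp = -0.04292, p = 0.63808
step 2: Δp = -0.01022, p = 0.62786
step 3: Δp = -0.00243, p = 0.62543
step 4: Δp = -0.00058, p = 0.62485
step 5: Δp = -0.00014, p = 0.62471

0.625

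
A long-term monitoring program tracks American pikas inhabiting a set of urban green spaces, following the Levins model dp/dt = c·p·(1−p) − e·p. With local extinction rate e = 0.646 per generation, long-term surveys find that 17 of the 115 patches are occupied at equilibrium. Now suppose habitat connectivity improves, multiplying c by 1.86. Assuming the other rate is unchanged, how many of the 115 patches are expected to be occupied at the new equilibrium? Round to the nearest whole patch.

62

Observed p* = 17/115 = 0.14783.
Balance c(1−p*) = e gives c = e/(1 − 0.14783) = 0.646/0.85217 = 0.75806.
New p* = 1 − e/c = 1 − 0.64600/1.40999 = 0.54184.
Expected occupied = 115 × 0.54184 = 62.31 ≈ 62.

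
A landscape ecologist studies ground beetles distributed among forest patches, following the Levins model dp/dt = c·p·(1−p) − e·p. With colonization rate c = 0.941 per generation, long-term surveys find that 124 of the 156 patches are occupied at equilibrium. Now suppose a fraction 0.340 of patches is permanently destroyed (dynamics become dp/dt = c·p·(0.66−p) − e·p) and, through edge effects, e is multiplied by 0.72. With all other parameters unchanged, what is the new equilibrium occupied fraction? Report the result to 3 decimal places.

Observed p* = 124/156 = 0.79487.
Balance c(1−p*) = e gives e = 0.941×(1 − 0.79487) = 0.19303.
New p* = 0.66 − e/c = 0.66 − 0.13898/0.94100 = 0.51231.

0.512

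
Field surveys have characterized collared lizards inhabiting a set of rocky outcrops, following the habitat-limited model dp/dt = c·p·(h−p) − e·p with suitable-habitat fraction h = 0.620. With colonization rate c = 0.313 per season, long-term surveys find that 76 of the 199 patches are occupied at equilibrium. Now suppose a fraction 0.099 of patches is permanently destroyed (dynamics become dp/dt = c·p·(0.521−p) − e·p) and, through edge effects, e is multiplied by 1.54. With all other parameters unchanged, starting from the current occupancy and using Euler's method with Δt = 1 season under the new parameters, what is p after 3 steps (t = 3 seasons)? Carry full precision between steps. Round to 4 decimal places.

Observed p* = 76/199 = 0.38191.
Balance c(h−p*) = e gives e = 0.313×(0.62 − 0.38191) = 0.07452.
Starting from p₀ = 0.38191; update p ← p + (dp/dt)·Δt with the new parameters.
  1  |  dp/dt·Δt = -0.027203  |  p_1 = 0.354706
  2  |  dp/dt·Δt = -0.022245  |  p_2 = 0.332461
  3  |  dp/dt·Δt = -0.018535  |  p_3 = 0.313926

0.3139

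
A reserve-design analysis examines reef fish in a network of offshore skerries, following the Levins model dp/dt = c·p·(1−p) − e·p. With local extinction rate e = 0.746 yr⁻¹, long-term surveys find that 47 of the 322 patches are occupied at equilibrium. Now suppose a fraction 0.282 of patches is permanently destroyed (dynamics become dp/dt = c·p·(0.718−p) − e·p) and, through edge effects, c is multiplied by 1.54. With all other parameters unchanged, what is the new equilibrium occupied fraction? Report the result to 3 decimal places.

0.163

Observed p* = 47/322 = 0.14596.
Balance c(1−p*) = e gives c = e/(1 − 0.14596) = 0.746/0.85404 = 0.87350.
New p* = 0.718 − e/c = 0.718 − 0.74600/1.34519 = 0.16343.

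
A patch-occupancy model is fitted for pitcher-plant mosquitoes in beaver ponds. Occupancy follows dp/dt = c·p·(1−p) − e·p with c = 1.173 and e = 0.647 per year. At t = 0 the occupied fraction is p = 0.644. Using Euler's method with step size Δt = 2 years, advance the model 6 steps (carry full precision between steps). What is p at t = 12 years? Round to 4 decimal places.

0.4484

Update rule: p ← p + [c·p·(1−p) − e·p]·Δt with Δt = 2.
  1  |  dp/dt·Δt = -0.295483  |  p_1 = 0.348517
  2  |  dp/dt·Δt = +0.081685  |  p_2 = 0.430202
  3  |  dp/dt·Δt = +0.018389  |  p_3 = 0.448591
  4  |  dp/dt·Δt = -0.000177  |  p_4 = 0.448414
  5  |  dp/dt·Δt = +0.000009  |  p_5 = 0.448423
  6  |  dp/dt·Δt = -0.000000  |  p_6 = 0.448423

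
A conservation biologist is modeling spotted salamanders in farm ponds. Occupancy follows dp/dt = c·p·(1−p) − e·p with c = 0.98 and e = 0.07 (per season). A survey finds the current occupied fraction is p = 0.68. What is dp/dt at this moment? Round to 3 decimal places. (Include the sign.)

0.166

Colonization term: c·p·(1−p) = 0.98×0.68×0.3200 = 0.21325.
Extinction term: e·p = 0.04760.
dp/dt = 0.21325 − 0.04760 = 0.16565.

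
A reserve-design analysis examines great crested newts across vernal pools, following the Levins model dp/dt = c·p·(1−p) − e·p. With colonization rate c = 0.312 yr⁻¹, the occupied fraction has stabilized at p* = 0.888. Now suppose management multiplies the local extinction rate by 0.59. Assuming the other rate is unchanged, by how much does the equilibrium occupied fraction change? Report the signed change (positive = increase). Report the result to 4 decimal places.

0.0459

Balance c(1−p*) = e gives e = 0.312×(1 − 0.88800) = 0.03494.
New p* = 1 − e/c = 1 − 0.02061/0.31200 = 0.93394.
Δp* = 0.93394 − 0.88800 = +0.04594.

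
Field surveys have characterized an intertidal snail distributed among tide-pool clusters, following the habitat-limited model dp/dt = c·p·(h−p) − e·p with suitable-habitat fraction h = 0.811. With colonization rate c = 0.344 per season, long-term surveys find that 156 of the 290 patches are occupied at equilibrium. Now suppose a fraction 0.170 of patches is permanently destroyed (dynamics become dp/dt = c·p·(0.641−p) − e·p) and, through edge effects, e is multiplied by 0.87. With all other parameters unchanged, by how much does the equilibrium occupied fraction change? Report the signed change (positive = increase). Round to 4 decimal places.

Observed p* = 156/290 = 0.53793.
Balance c(h−p*) = e gives e = 0.344×(0.811 − 0.53793) = 0.09394.
New p* = 0.641 − e/c = 0.641 − 0.08173/0.34400 = 0.40341.
Δp* = 0.40341 − 0.53793 = -0.13452.

-0.1345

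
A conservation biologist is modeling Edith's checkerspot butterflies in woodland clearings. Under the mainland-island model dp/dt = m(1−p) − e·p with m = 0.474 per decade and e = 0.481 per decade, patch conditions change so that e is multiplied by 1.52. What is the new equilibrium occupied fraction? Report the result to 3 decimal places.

0.393

Before: p* = 0.474/(0.474+0.481) = 0.4963.
After: m = 0.474, e = 0.73112; p* = 0.474/1.2051 = 0.3933.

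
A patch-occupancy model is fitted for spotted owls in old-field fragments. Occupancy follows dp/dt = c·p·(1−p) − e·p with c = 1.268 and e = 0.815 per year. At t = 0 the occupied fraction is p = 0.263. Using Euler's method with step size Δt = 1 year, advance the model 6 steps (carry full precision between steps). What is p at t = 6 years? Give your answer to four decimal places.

Update rule: p ← p + [c·p·(1−p) − e·p]·Δt with Δt = 1.
step 1: Δp = +0.03143, p = 0.29443
step 2: Δp = +0.02345, p = 0.31789
step 3: Δp = +0.01587, p = 0.33376
step 4: Δp = +0.00995, p = 0.34370
step 5: Δp = +0.00591, p = 0.34961
step 6: Δp = +0.00339, p = 0.35300

0.3530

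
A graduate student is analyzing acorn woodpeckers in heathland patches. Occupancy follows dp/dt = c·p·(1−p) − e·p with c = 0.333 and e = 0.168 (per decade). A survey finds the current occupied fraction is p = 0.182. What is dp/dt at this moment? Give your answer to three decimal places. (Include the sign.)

0.019

Colonization term: c·p·(1−p) = 0.333×0.182×0.8180 = 0.04958.
Extinction term: e·p = 0.03058.
dp/dt = 0.04958 − 0.03058 = 0.01900.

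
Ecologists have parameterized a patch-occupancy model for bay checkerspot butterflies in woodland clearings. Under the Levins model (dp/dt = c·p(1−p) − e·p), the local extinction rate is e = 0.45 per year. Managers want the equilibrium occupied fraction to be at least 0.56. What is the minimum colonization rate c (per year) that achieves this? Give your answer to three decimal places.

1.023

p* = 1 − e/c ≥ 0.56 requires e/c ≤ 0.4400, i.e. c ≥ e/0.4400.
c_min = 0.45/0.4400 = 1.0227.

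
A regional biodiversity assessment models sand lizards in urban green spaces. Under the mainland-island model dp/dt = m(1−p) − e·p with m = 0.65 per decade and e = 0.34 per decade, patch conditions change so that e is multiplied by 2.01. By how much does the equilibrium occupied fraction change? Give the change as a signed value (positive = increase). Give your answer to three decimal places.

Before: p* = 0.65/(0.65+0.34) = 0.6566.
After: m = 0.65, e = 0.6834; p* = 0.65/1.3334 = 0.4875.
Δp* = 0.4875 − 0.6566 = -0.1691.

-0.169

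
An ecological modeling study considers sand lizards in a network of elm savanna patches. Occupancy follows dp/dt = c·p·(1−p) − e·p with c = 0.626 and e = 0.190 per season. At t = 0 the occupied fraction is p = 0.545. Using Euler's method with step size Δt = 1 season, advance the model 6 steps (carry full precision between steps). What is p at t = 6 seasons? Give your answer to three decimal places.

0.689

Update rule: p ← p + [c·p·(1−p) − e·p]·Δt with Δt = 1.
p: 0.54500 → 0.59668  (Δp = +0.05168)
p: 0.59668 → 0.63396  (Δp = +0.03728)
p: 0.63396 → 0.65877  (Δp = +0.02481)
p: 0.65877 → 0.67433  (Δp = +0.01555)
p: 0.67433 → 0.68368  (Δp = +0.00935)
p: 0.68368 → 0.68916  (Δp = +0.00548)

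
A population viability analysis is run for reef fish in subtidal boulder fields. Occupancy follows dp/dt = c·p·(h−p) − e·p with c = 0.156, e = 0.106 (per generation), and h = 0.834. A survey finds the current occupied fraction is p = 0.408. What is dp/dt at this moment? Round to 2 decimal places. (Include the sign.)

Colonization term: c·p·(h−p) = 0.156×0.408×0.4260 = 0.02711.
Extinction term: e·p = 0.04325.
dp/dt = 0.02711 − 0.04325 = -0.01613.

-0.02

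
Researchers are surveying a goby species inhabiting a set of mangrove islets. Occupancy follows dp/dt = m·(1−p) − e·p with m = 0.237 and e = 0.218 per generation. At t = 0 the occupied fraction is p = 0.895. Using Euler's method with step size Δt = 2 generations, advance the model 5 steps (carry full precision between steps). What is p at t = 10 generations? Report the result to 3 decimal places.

0.521

Update rule: p ← p + [m·(1−p) − e·p]·Δt with Δt = 2.
step 1: Δp = -0.34045, p = 0.55455
step 2: Δp = -0.03064, p = 0.52391
step 3: Δp = -0.00276, p = 0.52115
step 4: Δp = -0.00025, p = 0.52090
step 5: Δp = -0.00002, p = 0.52088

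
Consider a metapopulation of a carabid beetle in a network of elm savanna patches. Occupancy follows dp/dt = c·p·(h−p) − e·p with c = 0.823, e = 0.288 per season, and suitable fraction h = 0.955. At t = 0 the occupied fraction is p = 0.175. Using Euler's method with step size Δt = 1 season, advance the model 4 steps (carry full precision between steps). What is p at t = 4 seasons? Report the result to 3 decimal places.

0.454

Update rule: p ← p + [c·p·(h−p) − e·p]·Δt with Δt = 1.
p: 0.17500 → 0.23694  (Δp = +0.06194)
p: 0.23694 → 0.30872  (Δp = +0.07178)
p: 0.30872 → 0.38402  (Δp = +0.07529)
p: 0.38402 → 0.45388  (Δp = +0.06986)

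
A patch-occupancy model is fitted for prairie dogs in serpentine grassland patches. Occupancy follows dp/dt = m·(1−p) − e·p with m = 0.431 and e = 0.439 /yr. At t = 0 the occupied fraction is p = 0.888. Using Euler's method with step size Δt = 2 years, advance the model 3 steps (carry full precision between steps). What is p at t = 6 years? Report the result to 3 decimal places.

0.336

Update rule: p ← p + [m·(1−p) − e·p]·Δt with Δt = 2.
t = 2: p = 0.88800 + (-0.68312) = 0.20488
t = 4: p = 0.20488 + (+0.50551) = 0.71039
t = 6: p = 0.71039 + (-0.37408) = 0.33631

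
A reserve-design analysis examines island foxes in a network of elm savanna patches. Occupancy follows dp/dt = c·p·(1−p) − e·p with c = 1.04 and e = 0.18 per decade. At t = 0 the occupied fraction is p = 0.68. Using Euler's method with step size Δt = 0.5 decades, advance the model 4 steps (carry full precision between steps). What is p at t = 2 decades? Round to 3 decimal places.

Update rule: p ← p + [c·p·(1−p) − e·p]·Δt with Δt = 0.5.
  1  |  dp/dt·Δt = +0.051952  |  p_1 = 0.731952
  2  |  dp/dt·Δt = +0.036147  |  p_2 = 0.768099
  3  |  dp/dt·Δt = +0.023495  |  p_3 = 0.791594
  4  |  dp/dt·Δt = +0.014542  |  p_4 = 0.806137

0.806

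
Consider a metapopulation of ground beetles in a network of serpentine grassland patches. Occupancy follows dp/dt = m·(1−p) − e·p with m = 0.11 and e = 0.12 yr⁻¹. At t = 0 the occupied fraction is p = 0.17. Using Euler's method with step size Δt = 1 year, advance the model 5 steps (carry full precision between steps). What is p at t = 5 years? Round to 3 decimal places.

Update rule: p ← p + [m·(1−p) − e·p]·Δt with Δt = 1.
t = 1: p = 0.17000 + (+0.07090) = 0.24090
t = 2: p = 0.24090 + (+0.05459) = 0.29549
t = 3: p = 0.29549 + (+0.04204) = 0.33753
t = 4: p = 0.33753 + (+0.03237) = 0.36990
t = 5: p = 0.36990 + (+0.02492) = 0.39482

0.395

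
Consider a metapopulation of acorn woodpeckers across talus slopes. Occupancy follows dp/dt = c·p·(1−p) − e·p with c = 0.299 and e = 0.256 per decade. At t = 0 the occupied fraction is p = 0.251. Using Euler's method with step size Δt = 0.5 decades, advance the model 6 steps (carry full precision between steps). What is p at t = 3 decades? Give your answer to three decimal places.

Update rule: p ← p + [c·p·(1−p) − e·p]·Δt with Δt = 0.5.
  1  |  dp/dt·Δt = -0.004022  |  p_1 = 0.246978
  2  |  dp/dt·Δt = -0.003809  |  p_2 = 0.243169
  3  |  dp/dt·Δt = -0.003612  |  p_3 = 0.239557
  4  |  dp/dt·Δt = -0.003429  |  p_4 = 0.236128
  5  |  dp/dt·Δt = -0.003259  |  p_5 = 0.232869
  6  |  dp/dt·Δt = -0.003100  |  p_6 = 0.229769

0.230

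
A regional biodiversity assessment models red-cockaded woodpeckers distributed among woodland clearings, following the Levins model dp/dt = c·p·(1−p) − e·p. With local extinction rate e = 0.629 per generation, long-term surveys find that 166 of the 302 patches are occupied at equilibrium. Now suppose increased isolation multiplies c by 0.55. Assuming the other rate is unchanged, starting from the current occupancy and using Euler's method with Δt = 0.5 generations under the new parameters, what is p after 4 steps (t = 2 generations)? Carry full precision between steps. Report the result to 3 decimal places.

0.352

Observed p* = 166/302 = 0.54967.
Balance c(1−p*) = e gives c = e/(1 − 0.54967) = 0.629/0.45033 = 1.39675.
Starting from p₀ = 0.54967; update p ← p + (dp/dt)·Δt with the new parameters.
p: 0.54967 → 0.47188  (Δp = -0.07779)
p: 0.47188 → 0.41919  (Δp = -0.05268)
p: 0.41919 → 0.38088  (Δp = -0.03832)
p: 0.38088 → 0.35167  (Δp = -0.02921)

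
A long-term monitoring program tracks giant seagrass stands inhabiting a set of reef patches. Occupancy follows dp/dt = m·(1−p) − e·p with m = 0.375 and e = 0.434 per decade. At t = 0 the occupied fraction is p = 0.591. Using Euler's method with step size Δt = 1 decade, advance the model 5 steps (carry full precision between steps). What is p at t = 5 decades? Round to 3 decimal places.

0.464

Update rule: p ← p + [m·(1−p) − e·p]·Δt with Δt = 1.
t = 1: p = 0.59100 + (-0.10312) = 0.48788
t = 2: p = 0.48788 + (-0.01970) = 0.46819
t = 3: p = 0.46819 + (-0.00376) = 0.46442
t = 4: p = 0.46442 + (-0.00072) = 0.46370
t = 5: p = 0.46370 + (-0.00014) = 0.46357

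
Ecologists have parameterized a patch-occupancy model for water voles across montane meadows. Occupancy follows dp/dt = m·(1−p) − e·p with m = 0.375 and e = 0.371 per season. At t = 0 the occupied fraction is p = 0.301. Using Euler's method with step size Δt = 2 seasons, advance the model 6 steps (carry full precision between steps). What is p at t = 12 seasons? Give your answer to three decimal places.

0.500

Update rule: p ← p + [m·(1−p) − e·p]·Δt with Δt = 2.
  1  |  dp/dt·Δt = +0.300908  |  p_1 = 0.601908
  2  |  dp/dt·Δt = -0.148047  |  p_2 = 0.453861
  3  |  dp/dt·Δt = +0.072839  |  p_3 = 0.526700
  4  |  dp/dt·Δt = -0.035837  |  p_4 = 0.490863
  5  |  dp/dt·Δt = +0.017632  |  p_5 = 0.508495
  6  |  dp/dt·Δt = -0.008675  |  p_6 = 0.499820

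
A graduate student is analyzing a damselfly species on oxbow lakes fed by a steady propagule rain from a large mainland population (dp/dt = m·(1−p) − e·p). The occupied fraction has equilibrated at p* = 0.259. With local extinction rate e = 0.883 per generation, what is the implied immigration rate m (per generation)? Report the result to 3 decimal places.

At equilibrium m(1−p*) = e·p*, so m = e·p*/(1−p*).
m = 0.883 × 0.259 / 0.7410 = 0.2287/0.7410 = 0.3086.

0.309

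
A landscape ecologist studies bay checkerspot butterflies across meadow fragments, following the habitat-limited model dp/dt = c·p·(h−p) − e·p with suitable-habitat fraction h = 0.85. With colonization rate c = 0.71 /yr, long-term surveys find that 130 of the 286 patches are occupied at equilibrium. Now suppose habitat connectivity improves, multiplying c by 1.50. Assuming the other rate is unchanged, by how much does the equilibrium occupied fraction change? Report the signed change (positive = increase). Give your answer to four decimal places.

0.1318

Observed p* = 130/286 = 0.45455.
Balance c(h−p*) = e gives e = 0.71×(0.85 − 0.45455) = 0.28077.
New p* = 0.85 − e/c = 0.85 − 0.28077/1.06500 = 0.58637.
Δp* = 0.58637 − 0.45455 = +0.13182.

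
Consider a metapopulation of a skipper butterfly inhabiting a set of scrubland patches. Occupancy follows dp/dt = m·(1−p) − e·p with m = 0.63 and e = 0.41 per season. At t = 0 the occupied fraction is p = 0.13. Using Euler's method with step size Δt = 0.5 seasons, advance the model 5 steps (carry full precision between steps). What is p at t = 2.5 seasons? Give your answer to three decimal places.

Update rule: p ← p + [m·(1−p) − e·p]·Δt with Δt = 0.5.
  1  |  dp/dt·Δt = +0.247400  |  p_1 = 0.377400
  2  |  dp/dt·Δt = +0.118752  |  p_2 = 0.496152
  3  |  dp/dt·Δt = +0.057001  |  p_3 = 0.553153
  4  |  dp/dt·Δt = +0.027360  |  p_4 = 0.580513
  5  |  dp/dt·Δt = +0.013133  |  p_5 = 0.593646

0.594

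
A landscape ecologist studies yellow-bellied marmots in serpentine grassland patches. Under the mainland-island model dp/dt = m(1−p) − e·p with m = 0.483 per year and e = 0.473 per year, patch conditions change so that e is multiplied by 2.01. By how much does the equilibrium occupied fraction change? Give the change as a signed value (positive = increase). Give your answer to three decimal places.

-0.168

Before: p* = 0.483/(0.483+0.473) = 0.5052.
After: m = 0.483, e = 0.95073; p* = 0.483/1.4337 = 0.3369.
Δp* = 0.3369 − 0.5052 = -0.1683.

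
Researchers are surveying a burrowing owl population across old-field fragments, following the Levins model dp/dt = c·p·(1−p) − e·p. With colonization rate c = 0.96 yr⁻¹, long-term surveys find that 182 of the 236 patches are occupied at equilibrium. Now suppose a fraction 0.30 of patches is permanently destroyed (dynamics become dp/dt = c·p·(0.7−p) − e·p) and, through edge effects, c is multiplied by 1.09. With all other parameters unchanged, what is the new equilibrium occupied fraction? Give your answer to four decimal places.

Observed p* = 182/236 = 0.77119.
Balance c(1−p*) = e gives e = 0.96×(1 − 0.77119) = 0.21966.
New p* = 0.7 − e/c = 0.7 − 0.21966/1.04640 = 0.49008.

0.4901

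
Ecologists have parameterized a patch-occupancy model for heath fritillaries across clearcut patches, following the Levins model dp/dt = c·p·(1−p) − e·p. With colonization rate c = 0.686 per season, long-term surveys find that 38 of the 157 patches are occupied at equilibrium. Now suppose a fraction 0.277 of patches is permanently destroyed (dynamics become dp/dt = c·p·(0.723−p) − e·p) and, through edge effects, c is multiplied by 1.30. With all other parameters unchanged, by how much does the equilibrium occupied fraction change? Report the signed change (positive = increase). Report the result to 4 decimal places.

-0.1021

Observed p* = 38/157 = 0.24204.
Balance c(1−p*) = e gives e = 0.686×(1 − 0.24204) = 0.51996.
New p* = 0.723 − e/c = 0.723 − 0.51996/0.89180 = 0.13995.
Δp* = 0.13995 − 0.24204 = -0.10209.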